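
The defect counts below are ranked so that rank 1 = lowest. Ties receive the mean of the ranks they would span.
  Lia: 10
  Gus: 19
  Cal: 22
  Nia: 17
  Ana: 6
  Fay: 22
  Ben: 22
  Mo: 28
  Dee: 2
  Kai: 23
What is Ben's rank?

Sorted (ascending): 2, 6, 10, 17, 19, 22, 22, 22, 23, 28
The 3 values of 22 occupy positions 6–8 → average rank 7.
Ben has value 22 → rank 7.

7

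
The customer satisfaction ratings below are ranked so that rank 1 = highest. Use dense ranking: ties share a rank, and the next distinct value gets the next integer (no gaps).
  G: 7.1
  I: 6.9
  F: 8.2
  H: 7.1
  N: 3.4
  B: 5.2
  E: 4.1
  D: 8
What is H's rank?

Sorted (descending): 8.2, 8, 7.1, 7.1, 6.9, 5.2, 4.1, 3.4
The 2 values of 7.1 share dense rank 3.
Remaining distinct values take the next consecutive integers.
H has value 7.1 → rank 3.

3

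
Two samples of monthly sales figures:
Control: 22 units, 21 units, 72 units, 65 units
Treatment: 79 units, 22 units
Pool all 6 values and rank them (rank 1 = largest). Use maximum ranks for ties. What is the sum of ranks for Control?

16

Sorted (descending): 79, 72, 65, 22, 22, 21
The 2 values of 22 occupy positions 4–5 → each gets rank 5.
Control values → pooled ranks: 22→5, 21→6, 72→2, 65→3
Rank sum = 5 + 6 + 2 + 3 = 16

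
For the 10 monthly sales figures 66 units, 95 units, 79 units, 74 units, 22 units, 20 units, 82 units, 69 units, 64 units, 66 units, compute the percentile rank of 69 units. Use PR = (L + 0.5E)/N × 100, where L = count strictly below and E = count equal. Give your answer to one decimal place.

N = 10.
Strictly below 69: 5. Equal to 69: 1.
PR = (5 + 0.5·1)/10 × 100 = 55.0

55.0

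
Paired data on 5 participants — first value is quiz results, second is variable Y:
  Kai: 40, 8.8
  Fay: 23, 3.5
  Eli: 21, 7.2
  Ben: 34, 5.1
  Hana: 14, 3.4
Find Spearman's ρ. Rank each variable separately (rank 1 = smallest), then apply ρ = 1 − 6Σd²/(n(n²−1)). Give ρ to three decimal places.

Ranks of variable 1: 5, 3, 2, 4, 1
Ranks of variable 2: 5, 2, 4, 3, 1
d = r₁ − r₂: 0, 1, -2, 1, 0
d²: 0, 1, 4, 1, 0; Σd² = 6
ρ = 1 − 6·6/(5·24) = 1 − 36/120 = 0.700

0.700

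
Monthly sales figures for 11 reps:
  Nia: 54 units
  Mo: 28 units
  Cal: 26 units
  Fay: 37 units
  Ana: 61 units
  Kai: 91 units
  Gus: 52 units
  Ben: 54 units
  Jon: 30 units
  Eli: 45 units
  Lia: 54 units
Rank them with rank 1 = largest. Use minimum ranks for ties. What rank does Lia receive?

3

Sorted (descending): 91, 61, 54, 54, 54, 52, 45, 37, 30, 28, 26
The 3 values of 54 occupy positions 3–5 → each gets rank 3.
Lia has value 54 units → rank 3.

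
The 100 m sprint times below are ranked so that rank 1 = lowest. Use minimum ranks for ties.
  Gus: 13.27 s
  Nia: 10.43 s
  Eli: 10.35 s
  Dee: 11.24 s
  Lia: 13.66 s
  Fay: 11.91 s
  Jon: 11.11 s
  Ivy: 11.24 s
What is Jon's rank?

Sorted (ascending): 10.35, 10.43, 11.11, 11.24, 11.24, 11.91, 13.27, 13.66
The 2 values of 11.24 occupy positions 4–5 → each gets rank 4.
Jon has value 11.11 s → rank 3.

3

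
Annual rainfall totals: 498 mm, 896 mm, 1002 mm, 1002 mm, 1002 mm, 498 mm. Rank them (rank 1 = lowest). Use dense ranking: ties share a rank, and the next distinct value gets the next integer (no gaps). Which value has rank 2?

Sorted (ascending): 498, 498, 896, 1002, 1002, 1002
The 2 values of 498 share dense rank 1.
The 3 values of 1002 share dense rank 3.
Remaining distinct values take the next consecutive integers.
Rank 2 → value 896.

896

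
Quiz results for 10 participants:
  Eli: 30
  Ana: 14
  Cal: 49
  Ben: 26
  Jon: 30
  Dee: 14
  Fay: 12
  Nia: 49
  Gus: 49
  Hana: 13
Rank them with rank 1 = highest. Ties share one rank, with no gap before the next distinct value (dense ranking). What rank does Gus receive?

Sorted (descending): 49, 49, 49, 30, 30, 26, 14, 14, 13, 12
The 3 values of 49 share dense rank 1.
The 2 values of 30 share dense rank 2.
The 2 values of 14 share dense rank 4.
Remaining distinct values take the next consecutive integers.
Gus has value 49 → rank 1.

1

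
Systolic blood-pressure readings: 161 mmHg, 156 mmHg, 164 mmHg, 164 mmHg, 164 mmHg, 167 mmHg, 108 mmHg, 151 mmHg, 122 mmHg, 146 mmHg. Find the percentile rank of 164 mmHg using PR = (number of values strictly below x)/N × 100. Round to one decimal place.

60.0

N = 10.
Strictly below 164: 6. Equal to 164: 3.
PR = 6/10 × 100 = 60.0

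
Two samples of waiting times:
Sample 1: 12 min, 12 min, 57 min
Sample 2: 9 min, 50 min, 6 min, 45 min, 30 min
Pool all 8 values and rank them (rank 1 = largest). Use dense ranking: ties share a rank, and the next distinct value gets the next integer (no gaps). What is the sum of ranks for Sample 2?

22

Sorted (descending): 57, 50, 45, 30, 12, 12, 9, 6
The 2 values of 12 share dense rank 5.
Remaining distinct values take the next consecutive integers.
Sample 2 values → pooled ranks: 9→6, 50→2, 6→7, 45→3, 30→4
Rank sum = 6 + 2 + 7 + 3 + 4 = 22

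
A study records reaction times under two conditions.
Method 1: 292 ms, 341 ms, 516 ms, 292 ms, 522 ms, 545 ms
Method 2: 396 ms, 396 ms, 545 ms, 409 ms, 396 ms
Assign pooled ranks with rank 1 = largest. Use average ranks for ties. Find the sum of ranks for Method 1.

38.5

Sorted (descending): 545, 545, 522, 516, 409, 396, 396, 396, 341, 292, 292
The 2 values of 545 occupy positions 1–2 → average rank (1+2)/2 = 1.5.
The 3 values of 396 occupy positions 6–8 → average rank 7.
The 2 values of 292 occupy positions 10–11 → average rank (10+11)/2 = 10.5.
Method 1 values → pooled ranks: 292→10.5, 341→9, 516→4, 292→10.5, 522→3, 545→1.5
Rank sum = 10.5 + 9 + 4 + 10.5 + 3 + 1.5 = 38.5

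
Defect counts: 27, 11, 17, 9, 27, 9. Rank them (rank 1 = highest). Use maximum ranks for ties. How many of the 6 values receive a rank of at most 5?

4

Sorted (descending): 27, 27, 17, 11, 9, 9
The 2 values of 27 occupy positions 1–2 → each gets rank 2.
The 2 values of 9 occupy positions 5–6 → each gets rank 6.
Ranks ≤ 5: {2, 2, 3, 4} → 4 values.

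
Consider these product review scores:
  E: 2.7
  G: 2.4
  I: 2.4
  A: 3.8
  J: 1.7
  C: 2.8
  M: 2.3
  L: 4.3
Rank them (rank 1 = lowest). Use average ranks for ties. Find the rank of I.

Sorted (ascending): 1.7, 2.3, 2.4, 2.4, 2.7, 2.8, 3.8, 4.3
The 2 values of 2.4 occupy positions 3–4 → average rank (3+4)/2 = 3.5.
I has value 2.4 → rank 3.5.

3.5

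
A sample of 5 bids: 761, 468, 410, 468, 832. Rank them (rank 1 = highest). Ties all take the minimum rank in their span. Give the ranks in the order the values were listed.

2, 3, 5, 3, 1

Sorted (descending): 832, 761, 468, 468, 410
The 2 values of 468 occupy positions 3–4 → each gets rank 3.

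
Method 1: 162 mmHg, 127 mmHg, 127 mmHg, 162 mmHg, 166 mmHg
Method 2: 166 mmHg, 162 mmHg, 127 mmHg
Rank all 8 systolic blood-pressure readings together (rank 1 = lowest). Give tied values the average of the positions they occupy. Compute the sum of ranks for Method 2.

14.5

Sorted (ascending): 127, 127, 127, 162, 162, 162, 166, 166
The 3 values of 127 occupy positions 1–3 → average rank 2.
The 3 values of 162 occupy positions 4–6 → average rank 5.
The 2 values of 166 occupy positions 7–8 → average rank (7+8)/2 = 7.5.
Method 2 values → pooled ranks: 166→7.5, 162→5, 127→2
Rank sum = 7.5 + 5 + 2 = 14.5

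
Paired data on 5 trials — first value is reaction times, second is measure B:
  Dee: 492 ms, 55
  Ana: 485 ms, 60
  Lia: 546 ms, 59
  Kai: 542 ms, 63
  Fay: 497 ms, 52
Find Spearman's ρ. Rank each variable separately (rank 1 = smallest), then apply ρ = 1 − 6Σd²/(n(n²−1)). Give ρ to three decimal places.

0.100

Ranks of variable 1: 2, 1, 5, 4, 3
Ranks of variable 2: 2, 4, 3, 5, 1
d = r₁ − r₂: 0, -3, 2, -1, 2
d²: 0, 9, 4, 1, 4; Σd² = 18
ρ = 1 − 6·18/(5·24) = 1 − 108/120 = 0.100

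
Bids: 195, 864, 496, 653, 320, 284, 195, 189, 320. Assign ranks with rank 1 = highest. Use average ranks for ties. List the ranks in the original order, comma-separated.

Sorted (descending): 864, 653, 496, 320, 320, 284, 195, 195, 189
The 2 values of 320 occupy positions 4–5 → average rank (4+5)/2 = 4.5.
The 2 values of 195 occupy positions 7–8 → average rank (7+8)/2 = 7.5.

7.5, 1, 3, 2, 4.5, 6, 7.5, 9, 4.5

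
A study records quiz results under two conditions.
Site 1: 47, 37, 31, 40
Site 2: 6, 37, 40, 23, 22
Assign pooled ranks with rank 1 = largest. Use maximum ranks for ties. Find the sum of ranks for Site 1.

15

Sorted (descending): 47, 40, 40, 37, 37, 31, 23, 22, 6
The 2 values of 40 occupy positions 2–3 → each gets rank 3.
The 2 values of 37 occupy positions 4–5 → each gets rank 5.
Site 1 values → pooled ranks: 47→1, 37→5, 31→6, 40→3
Rank sum = 1 + 5 + 6 + 3 = 15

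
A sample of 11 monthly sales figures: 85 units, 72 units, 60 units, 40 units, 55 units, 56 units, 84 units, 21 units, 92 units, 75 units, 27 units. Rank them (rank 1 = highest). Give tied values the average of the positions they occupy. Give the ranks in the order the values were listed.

Sorted (descending): 92, 85, 84, 75, 72, 60, 56, 55, 40, 27, 21
No ties — each value takes its position as its rank.

2, 5, 6, 9, 8, 7, 3, 11, 1, 4, 10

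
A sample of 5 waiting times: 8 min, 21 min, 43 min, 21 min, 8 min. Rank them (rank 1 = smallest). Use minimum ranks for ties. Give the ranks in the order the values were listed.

Sorted (ascending): 8, 8, 21, 21, 43
The 2 values of 8 occupy positions 1–2 → each gets rank 1.
The 2 values of 21 occupy positions 3–4 → each gets rank 3.

1, 3, 5, 3, 1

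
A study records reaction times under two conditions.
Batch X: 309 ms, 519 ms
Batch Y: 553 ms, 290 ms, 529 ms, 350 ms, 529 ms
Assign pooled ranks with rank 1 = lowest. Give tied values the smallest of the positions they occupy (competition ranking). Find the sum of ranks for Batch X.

6

Sorted (ascending): 290, 309, 350, 519, 529, 529, 553
The 2 values of 529 occupy positions 5–6 → each gets rank 5.
Batch X values → pooled ranks: 309→2, 519→4
Rank sum = 2 + 4 = 6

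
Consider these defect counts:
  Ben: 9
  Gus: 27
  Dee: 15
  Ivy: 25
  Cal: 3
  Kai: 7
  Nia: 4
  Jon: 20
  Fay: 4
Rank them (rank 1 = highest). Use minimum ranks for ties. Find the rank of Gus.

Sorted (descending): 27, 25, 20, 15, 9, 7, 4, 4, 3
The 2 values of 4 occupy positions 7–8 → each gets rank 7.
Gus has value 27 → rank 1.

1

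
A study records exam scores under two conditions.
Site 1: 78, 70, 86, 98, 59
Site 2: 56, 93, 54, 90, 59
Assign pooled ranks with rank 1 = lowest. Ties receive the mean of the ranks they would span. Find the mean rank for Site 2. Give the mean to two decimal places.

Sorted (ascending): 54, 56, 59, 59, 70, 78, 86, 90, 93, 98
The 2 values of 59 occupy positions 3–4 → average rank (3+4)/2 = 3.5.
Site 2 values → pooled ranks: 56→2, 93→9, 54→1, 90→8, 59→3.5
Mean rank = (2 + 9 + 1 + 8 + 3.5) / 5 = 4.70

4.70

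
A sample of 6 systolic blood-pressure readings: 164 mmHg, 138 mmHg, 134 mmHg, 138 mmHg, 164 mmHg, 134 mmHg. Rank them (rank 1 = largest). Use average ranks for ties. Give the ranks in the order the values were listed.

Sorted (descending): 164, 164, 138, 138, 134, 134
The 2 values of 164 occupy positions 1–2 → average rank (1+2)/2 = 1.5.
The 2 values of 138 occupy positions 3–4 → average rank (3+4)/2 = 3.5.
The 2 values of 134 occupy positions 5–6 → average rank (5+6)/2 = 5.5.

1.5, 3.5, 5.5, 3.5, 1.5, 5.5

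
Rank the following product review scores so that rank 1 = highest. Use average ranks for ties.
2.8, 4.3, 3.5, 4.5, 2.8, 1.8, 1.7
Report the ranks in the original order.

4.5, 2, 3, 1, 4.5, 6, 7

Sorted (descending): 4.5, 4.3, 3.5, 2.8, 2.8, 1.8, 1.7
The 2 values of 2.8 occupy positions 4–5 → average rank (4+5)/2 = 4.5.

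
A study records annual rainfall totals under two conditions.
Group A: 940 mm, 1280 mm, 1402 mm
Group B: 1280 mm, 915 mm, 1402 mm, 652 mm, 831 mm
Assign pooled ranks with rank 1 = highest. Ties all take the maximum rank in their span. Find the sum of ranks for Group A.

11

Sorted (descending): 1402, 1402, 1280, 1280, 940, 915, 831, 652
The 2 values of 1402 occupy positions 1–2 → each gets rank 2.
The 2 values of 1280 occupy positions 3–4 → each gets rank 4.
Group A values → pooled ranks: 940→5, 1280→4, 1402→2
Rank sum = 5 + 4 + 2 = 11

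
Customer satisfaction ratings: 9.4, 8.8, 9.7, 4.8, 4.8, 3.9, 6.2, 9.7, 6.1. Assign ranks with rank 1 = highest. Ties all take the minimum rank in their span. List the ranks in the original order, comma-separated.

Sorted (descending): 9.7, 9.7, 9.4, 8.8, 6.2, 6.1, 4.8, 4.8, 3.9
The 2 values of 9.7 occupy positions 1–2 → each gets rank 1.
The 2 values of 4.8 occupy positions 7–8 → each gets rank 7.

3, 4, 1, 7, 7, 9, 5, 1, 6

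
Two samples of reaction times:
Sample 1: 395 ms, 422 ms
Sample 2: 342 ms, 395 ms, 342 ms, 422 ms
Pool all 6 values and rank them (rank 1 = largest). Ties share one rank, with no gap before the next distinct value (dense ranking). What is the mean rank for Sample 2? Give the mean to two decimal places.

2.25

Sorted (descending): 422, 422, 395, 395, 342, 342
The 2 values of 422 share dense rank 1.
The 2 values of 395 share dense rank 2.
The 2 values of 342 share dense rank 3.
Sample 2 values → pooled ranks: 342→3, 395→2, 342→3, 422→1
Mean rank = (3 + 2 + 3 + 1) / 4 = 2.25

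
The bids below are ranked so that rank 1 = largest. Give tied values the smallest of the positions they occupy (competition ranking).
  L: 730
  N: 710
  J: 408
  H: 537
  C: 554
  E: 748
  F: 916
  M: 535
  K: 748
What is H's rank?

Sorted (descending): 916, 748, 748, 730, 710, 554, 537, 535, 408
The 2 values of 748 occupy positions 2–3 → each gets rank 2.
H has value 537 → rank 7.

7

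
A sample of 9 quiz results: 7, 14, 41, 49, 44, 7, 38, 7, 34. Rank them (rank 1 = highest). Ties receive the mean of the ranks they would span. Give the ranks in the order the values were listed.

Sorted (descending): 49, 44, 41, 38, 34, 14, 7, 7, 7
The 3 values of 7 occupy positions 7–9 → average rank 8.

8, 6, 3, 1, 2, 8, 4, 8, 5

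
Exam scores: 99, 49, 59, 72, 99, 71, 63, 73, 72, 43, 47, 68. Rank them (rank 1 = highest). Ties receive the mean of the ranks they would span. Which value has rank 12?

43

Sorted (descending): 99, 99, 73, 72, 72, 71, 68, 63, 59, 49, 47, 43
The 2 values of 99 occupy positions 1–2 → average rank (1+2)/2 = 1.5.
The 2 values of 72 occupy positions 4–5 → average rank (4+5)/2 = 4.5.
Rank 12 → value 43.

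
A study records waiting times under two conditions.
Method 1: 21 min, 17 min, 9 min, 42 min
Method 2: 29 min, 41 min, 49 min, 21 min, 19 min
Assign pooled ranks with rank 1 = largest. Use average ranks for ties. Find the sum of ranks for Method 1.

Sorted (descending): 49, 42, 41, 29, 21, 21, 19, 17, 9
The 2 values of 21 occupy positions 5–6 → average rank (5+6)/2 = 5.5.
Method 1 values → pooled ranks: 21→5.5, 17→8, 9→9, 42→2
Rank sum = 5.5 + 8 + 9 + 2 = 24.5

24.5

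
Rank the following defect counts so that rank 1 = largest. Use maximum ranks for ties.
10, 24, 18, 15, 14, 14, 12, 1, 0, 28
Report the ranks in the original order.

Sorted (descending): 28, 24, 18, 15, 14, 14, 12, 10, 1, 0
The 2 values of 14 occupy positions 5–6 → each gets rank 6.

8, 2, 3, 4, 6, 6, 7, 9, 10, 1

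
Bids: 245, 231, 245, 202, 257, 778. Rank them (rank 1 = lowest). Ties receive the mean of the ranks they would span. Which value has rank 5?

257

Sorted (ascending): 202, 231, 245, 245, 257, 778
The 2 values of 245 occupy positions 3–4 → average rank (3+4)/2 = 3.5.
Rank 5 → value 257.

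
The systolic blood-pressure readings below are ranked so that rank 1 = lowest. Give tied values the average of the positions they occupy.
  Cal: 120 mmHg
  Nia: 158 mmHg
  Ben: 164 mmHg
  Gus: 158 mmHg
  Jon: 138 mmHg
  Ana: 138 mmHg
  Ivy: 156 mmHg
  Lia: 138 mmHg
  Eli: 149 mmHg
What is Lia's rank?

3

Sorted (ascending): 120, 138, 138, 138, 149, 156, 158, 158, 164
The 3 values of 138 occupy positions 2–4 → average rank 3.
The 2 values of 158 occupy positions 7–8 → average rank (7+8)/2 = 7.5.
Lia has value 138 mmHg → rank 3.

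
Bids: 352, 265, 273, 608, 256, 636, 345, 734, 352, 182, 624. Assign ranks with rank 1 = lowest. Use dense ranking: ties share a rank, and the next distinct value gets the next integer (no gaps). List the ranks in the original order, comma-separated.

6, 3, 4, 7, 2, 9, 5, 10, 6, 1, 8

Sorted (ascending): 182, 256, 265, 273, 345, 352, 352, 608, 624, 636, 734
The 2 values of 352 share dense rank 6.
Remaining distinct values take the next consecutive integers.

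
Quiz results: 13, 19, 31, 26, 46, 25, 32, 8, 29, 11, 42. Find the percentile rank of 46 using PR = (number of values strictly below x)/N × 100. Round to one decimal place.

N = 11.
Strictly below 46: 10. Equal to 46: 1.
PR = 10/11 × 100 = 90.9

90.9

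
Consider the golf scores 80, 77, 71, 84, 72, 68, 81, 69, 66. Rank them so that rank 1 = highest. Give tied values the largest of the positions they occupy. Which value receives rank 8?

68

Sorted (descending): 84, 81, 80, 77, 72, 71, 69, 68, 66
No ties — each value takes its position as its rank.
Rank 8 → value 68.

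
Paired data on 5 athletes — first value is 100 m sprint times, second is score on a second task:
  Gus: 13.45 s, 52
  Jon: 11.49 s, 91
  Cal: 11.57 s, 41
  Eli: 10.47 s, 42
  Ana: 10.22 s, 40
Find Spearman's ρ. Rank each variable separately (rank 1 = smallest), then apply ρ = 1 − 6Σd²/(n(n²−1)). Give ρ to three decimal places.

0.500

Ranks of variable 1: 5, 3, 4, 2, 1
Ranks of variable 2: 4, 5, 2, 3, 1
d = r₁ − r₂: 1, -2, 2, -1, 0
d²: 1, 4, 4, 1, 0; Σd² = 10
ρ = 1 − 6·10/(5·24) = 1 − 60/120 = 0.500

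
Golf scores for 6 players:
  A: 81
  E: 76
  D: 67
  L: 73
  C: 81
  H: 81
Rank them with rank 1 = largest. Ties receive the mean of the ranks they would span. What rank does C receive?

Sorted (descending): 81, 81, 81, 76, 73, 67
The 3 values of 81 occupy positions 1–3 → average rank 2.
C has value 81 → rank 2.

2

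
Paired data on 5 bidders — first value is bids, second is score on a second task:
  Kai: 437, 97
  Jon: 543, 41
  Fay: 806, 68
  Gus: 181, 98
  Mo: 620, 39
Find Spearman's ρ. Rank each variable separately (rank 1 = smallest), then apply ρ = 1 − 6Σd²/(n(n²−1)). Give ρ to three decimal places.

Ranks of variable 1: 2, 3, 5, 1, 4
Ranks of variable 2: 4, 2, 3, 5, 1
d = r₁ − r₂: -2, 1, 2, -4, 3
d²: 4, 1, 4, 16, 9; Σd² = 34
ρ = 1 − 6·34/(5·24) = 1 − 204/120 = -0.700

-0.700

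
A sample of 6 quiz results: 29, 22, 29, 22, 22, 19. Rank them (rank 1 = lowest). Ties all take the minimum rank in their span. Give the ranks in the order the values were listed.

Sorted (ascending): 19, 22, 22, 22, 29, 29
The 3 values of 22 occupy positions 2–4 → each gets rank 2.
The 2 values of 29 occupy positions 5–6 → each gets rank 5.

5, 2, 5, 2, 2, 1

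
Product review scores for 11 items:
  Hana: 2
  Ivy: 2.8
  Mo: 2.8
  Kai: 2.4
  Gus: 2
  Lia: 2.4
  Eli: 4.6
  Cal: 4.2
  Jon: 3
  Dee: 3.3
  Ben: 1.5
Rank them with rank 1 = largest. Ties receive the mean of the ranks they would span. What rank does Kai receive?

7.5

Sorted (descending): 4.6, 4.2, 3.3, 3, 2.8, 2.8, 2.4, 2.4, 2, 2, 1.5
The 2 values of 2.8 occupy positions 5–6 → average rank (5+6)/2 = 5.5.
The 2 values of 2.4 occupy positions 7–8 → average rank (7+8)/2 = 7.5.
The 2 values of 2 occupy positions 9–10 → average rank (9+10)/2 = 9.5.
Kai has value 2.4 → rank 7.5.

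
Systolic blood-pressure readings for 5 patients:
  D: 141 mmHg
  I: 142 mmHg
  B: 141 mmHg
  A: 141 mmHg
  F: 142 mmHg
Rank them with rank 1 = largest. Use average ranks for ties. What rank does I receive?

1.5

Sorted (descending): 142, 142, 141, 141, 141
The 2 values of 142 occupy positions 1–2 → average rank (1+2)/2 = 1.5.
The 3 values of 141 occupy positions 3–5 → average rank 4.
I has value 142 mmHg → rank 1.5.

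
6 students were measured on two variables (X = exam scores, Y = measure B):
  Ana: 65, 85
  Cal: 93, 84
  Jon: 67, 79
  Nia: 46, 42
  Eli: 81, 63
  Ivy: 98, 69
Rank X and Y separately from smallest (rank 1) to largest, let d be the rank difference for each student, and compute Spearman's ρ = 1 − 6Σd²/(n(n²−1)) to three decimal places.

0.143

Ranks of variable 1: 2, 5, 3, 1, 4, 6
Ranks of variable 2: 6, 5, 4, 1, 2, 3
d = r₁ − r₂: -4, 0, -1, 0, 2, 3
d²: 16, 0, 1, 0, 4, 9; Σd² = 30
ρ = 1 − 6·30/(6·35) = 1 − 180/210 = 0.143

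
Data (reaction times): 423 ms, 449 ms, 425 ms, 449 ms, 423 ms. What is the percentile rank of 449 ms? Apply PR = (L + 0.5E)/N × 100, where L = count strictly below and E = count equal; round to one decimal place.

N = 5.
Strictly below 449: 3. Equal to 449: 2.
PR = (3 + 0.5·2)/5 × 100 = 80.0

80.0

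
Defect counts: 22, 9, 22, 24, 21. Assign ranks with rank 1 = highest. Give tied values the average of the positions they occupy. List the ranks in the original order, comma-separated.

2.5, 5, 2.5, 1, 4

Sorted (descending): 24, 22, 22, 21, 9
The 2 values of 22 occupy positions 2–3 → average rank (2+3)/2 = 2.5.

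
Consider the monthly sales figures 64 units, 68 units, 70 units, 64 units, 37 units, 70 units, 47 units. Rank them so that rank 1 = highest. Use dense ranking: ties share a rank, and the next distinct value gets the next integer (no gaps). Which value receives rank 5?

Sorted (descending): 70, 70, 68, 64, 64, 47, 37
The 2 values of 70 share dense rank 1.
The 2 values of 64 share dense rank 3.
Remaining distinct values take the next consecutive integers.
Rank 5 → value 37.

37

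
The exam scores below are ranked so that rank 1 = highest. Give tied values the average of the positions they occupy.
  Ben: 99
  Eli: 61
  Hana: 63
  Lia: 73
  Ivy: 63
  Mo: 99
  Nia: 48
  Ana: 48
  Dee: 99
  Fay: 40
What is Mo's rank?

Sorted (descending): 99, 99, 99, 73, 63, 63, 61, 48, 48, 40
The 3 values of 99 occupy positions 1–3 → average rank 2.
The 2 values of 63 occupy positions 5–6 → average rank (5+6)/2 = 5.5.
The 2 values of 48 occupy positions 8–9 → average rank (8+9)/2 = 8.5.
Mo has value 99 → rank 2.

2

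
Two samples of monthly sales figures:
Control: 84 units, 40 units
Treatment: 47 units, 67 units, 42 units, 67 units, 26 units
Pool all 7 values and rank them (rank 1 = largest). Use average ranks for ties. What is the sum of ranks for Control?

Sorted (descending): 84, 67, 67, 47, 42, 40, 26
The 2 values of 67 occupy positions 2–3 → average rank (2+3)/2 = 2.5.
Control values → pooled ranks: 84→1, 40→6
Rank sum = 1 + 6 = 7

7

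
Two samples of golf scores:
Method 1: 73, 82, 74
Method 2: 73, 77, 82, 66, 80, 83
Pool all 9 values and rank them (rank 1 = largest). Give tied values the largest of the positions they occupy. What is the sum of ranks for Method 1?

17

Sorted (descending): 83, 82, 82, 80, 77, 74, 73, 73, 66
The 2 values of 82 occupy positions 2–3 → each gets rank 3.
The 2 values of 73 occupy positions 7–8 → each gets rank 8.
Method 1 values → pooled ranks: 73→8, 82→3, 74→6
Rank sum = 8 + 3 + 6 = 17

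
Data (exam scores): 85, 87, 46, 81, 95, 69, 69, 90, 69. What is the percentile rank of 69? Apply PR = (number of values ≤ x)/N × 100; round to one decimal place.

44.4

N = 9.
Strictly below 69: 1. Equal to 69: 3.
PR = 4/9 × 100 = 44.4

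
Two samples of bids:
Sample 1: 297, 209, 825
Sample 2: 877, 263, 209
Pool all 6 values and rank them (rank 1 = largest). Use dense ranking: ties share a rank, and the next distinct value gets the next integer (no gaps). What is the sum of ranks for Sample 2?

10

Sorted (descending): 877, 825, 297, 263, 209, 209
The 2 values of 209 share dense rank 5.
Remaining distinct values take the next consecutive integers.
Sample 2 values → pooled ranks: 877→1, 263→4, 209→5
Rank sum = 1 + 4 + 5 = 10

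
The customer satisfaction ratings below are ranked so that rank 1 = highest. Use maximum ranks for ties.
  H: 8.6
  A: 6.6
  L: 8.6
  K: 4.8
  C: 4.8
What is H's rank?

Sorted (descending): 8.6, 8.6, 6.6, 4.8, 4.8
The 2 values of 8.6 occupy positions 1–2 → each gets rank 2.
The 2 values of 4.8 occupy positions 4–5 → each gets rank 5.
H has value 8.6 → rank 2.

2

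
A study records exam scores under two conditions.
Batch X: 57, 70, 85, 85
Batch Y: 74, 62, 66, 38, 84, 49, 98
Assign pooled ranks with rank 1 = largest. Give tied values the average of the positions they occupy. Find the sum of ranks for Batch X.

Sorted (descending): 98, 85, 85, 84, 74, 70, 66, 62, 57, 49, 38
The 2 values of 85 occupy positions 2–3 → average rank (2+3)/2 = 2.5.
Batch X values → pooled ranks: 57→9, 70→6, 85→2.5, 85→2.5
Rank sum = 9 + 6 + 2.5 + 2.5 = 20

20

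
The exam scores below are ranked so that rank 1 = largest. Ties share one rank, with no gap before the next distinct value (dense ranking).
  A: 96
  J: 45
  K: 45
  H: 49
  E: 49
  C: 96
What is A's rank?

Sorted (descending): 96, 96, 49, 49, 45, 45
The 2 values of 96 share dense rank 1.
The 2 values of 49 share dense rank 2.
The 2 values of 45 share dense rank 3.
A has value 96 → rank 1.

1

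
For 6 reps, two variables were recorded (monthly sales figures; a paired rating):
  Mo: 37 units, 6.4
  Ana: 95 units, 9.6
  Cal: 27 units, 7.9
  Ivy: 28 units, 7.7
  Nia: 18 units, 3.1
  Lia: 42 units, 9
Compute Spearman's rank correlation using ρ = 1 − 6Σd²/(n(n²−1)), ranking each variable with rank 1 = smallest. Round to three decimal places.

Ranks of variable 1: 4, 6, 2, 3, 1, 5
Ranks of variable 2: 2, 6, 4, 3, 1, 5
d = r₁ − r₂: 2, 0, -2, 0, 0, 0
d²: 4, 0, 4, 0, 0, 0; Σd² = 8
ρ = 1 − 6·8/(6·35) = 1 − 48/210 = 0.771

0.771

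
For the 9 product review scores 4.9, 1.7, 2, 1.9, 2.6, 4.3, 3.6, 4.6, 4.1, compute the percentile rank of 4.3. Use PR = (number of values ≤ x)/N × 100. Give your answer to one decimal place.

77.8

N = 9.
Strictly below 4.3: 6. Equal to 4.3: 1.
PR = 7/9 × 100 = 77.8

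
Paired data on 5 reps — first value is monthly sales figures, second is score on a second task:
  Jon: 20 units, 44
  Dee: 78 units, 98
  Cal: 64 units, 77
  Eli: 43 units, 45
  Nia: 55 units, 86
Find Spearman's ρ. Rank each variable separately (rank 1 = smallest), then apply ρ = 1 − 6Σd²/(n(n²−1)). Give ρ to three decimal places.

0.900

Ranks of variable 1: 1, 5, 4, 2, 3
Ranks of variable 2: 1, 5, 3, 2, 4
d = r₁ − r₂: 0, 0, 1, 0, -1
d²: 0, 0, 1, 0, 1; Σd² = 2
ρ = 1 − 6·2/(5·24) = 1 − 12/120 = 0.900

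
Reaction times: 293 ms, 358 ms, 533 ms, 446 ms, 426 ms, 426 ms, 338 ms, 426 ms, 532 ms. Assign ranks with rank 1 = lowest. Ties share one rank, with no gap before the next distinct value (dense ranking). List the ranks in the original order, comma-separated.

Sorted (ascending): 293, 338, 358, 426, 426, 426, 446, 532, 533
The 3 values of 426 share dense rank 4.
Remaining distinct values take the next consecutive integers.

1, 3, 7, 5, 4, 4, 2, 4, 6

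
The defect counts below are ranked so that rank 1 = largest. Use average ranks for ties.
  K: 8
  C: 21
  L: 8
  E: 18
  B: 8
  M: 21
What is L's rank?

Sorted (descending): 21, 21, 18, 8, 8, 8
The 2 values of 21 occupy positions 1–2 → average rank (1+2)/2 = 1.5.
The 3 values of 8 occupy positions 4–6 → average rank 5.
L has value 8 → rank 5.

5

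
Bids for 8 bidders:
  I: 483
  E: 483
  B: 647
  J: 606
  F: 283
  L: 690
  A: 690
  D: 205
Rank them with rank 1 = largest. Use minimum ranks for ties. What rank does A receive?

1

Sorted (descending): 690, 690, 647, 606, 483, 483, 283, 205
The 2 values of 690 occupy positions 1–2 → each gets rank 1.
The 2 values of 483 occupy positions 5–6 → each gets rank 5.
A has value 690 → rank 1.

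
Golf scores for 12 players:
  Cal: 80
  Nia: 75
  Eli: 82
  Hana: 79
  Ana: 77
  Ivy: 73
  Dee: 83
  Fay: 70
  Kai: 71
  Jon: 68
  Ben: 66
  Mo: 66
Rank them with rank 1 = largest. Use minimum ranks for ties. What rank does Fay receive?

9

Sorted (descending): 83, 82, 80, 79, 77, 75, 73, 71, 70, 68, 66, 66
The 2 values of 66 occupy positions 11–12 → each gets rank 11.
Fay has value 70 → rank 9.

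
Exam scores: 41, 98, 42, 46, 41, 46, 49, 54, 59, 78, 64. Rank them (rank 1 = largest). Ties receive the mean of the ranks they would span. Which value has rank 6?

Sorted (descending): 98, 78, 64, 59, 54, 49, 46, 46, 42, 41, 41
The 2 values of 46 occupy positions 7–8 → average rank (7+8)/2 = 7.5.
The 2 values of 41 occupy positions 10–11 → average rank (10+11)/2 = 10.5.
Rank 6 → value 49.

49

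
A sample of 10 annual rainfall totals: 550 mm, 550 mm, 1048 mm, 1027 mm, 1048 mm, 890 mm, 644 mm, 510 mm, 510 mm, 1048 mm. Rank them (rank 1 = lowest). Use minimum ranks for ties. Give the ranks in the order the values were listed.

Sorted (ascending): 510, 510, 550, 550, 644, 890, 1027, 1048, 1048, 1048
The 2 values of 510 occupy positions 1–2 → each gets rank 1.
The 2 values of 550 occupy positions 3–4 → each gets rank 3.
The 3 values of 1048 occupy positions 8–10 → each gets rank 8.

3, 3, 8, 7, 8, 6, 5, 1, 1, 8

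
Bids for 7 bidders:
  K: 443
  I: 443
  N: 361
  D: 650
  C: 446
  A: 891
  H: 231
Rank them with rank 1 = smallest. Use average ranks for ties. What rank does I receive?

Sorted (ascending): 231, 361, 443, 443, 446, 650, 891
The 2 values of 443 occupy positions 3–4 → average rank (3+4)/2 = 3.5.
I has value 443 → rank 3.5.

3.5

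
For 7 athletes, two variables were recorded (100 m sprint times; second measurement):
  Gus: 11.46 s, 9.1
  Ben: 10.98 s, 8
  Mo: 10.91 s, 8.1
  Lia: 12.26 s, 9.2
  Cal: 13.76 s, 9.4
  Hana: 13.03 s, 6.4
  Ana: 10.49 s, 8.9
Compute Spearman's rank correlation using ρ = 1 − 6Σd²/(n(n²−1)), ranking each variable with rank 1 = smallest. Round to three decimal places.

Ranks of variable 1: 4, 3, 2, 5, 7, 6, 1
Ranks of variable 2: 5, 2, 3, 6, 7, 1, 4
d = r₁ − r₂: -1, 1, -1, -1, 0, 5, -3
d²: 1, 1, 1, 1, 0, 25, 9; Σd² = 38
ρ = 1 − 6·38/(7·48) = 1 − 228/336 = 0.321

0.321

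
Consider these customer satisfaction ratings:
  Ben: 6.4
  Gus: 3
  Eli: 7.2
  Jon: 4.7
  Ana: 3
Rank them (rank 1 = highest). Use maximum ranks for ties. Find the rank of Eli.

1

Sorted (descending): 7.2, 6.4, 4.7, 3, 3
The 2 values of 3 occupy positions 4–5 → each gets rank 5.
Eli has value 7.2 → rank 1.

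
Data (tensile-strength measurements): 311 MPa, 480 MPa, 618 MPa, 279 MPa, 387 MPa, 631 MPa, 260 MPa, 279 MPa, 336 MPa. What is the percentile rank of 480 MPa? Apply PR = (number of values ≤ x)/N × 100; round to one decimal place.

N = 9.
Strictly below 480: 6. Equal to 480: 1.
PR = 7/9 × 100 = 77.8

77.8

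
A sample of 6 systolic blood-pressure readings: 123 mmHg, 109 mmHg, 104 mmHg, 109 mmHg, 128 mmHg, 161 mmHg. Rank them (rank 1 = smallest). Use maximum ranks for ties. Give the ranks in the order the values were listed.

4, 3, 1, 3, 5, 6

Sorted (ascending): 104, 109, 109, 123, 128, 161
The 2 values of 109 occupy positions 2–3 → each gets rank 3.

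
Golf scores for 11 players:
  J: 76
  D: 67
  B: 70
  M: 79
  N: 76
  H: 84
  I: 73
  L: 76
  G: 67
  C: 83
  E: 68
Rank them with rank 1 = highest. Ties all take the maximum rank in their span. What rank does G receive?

11

Sorted (descending): 84, 83, 79, 76, 76, 76, 73, 70, 68, 67, 67
The 3 values of 76 occupy positions 4–6 → each gets rank 6.
The 2 values of 67 occupy positions 10–11 → each gets rank 11.
G has value 67 → rank 11.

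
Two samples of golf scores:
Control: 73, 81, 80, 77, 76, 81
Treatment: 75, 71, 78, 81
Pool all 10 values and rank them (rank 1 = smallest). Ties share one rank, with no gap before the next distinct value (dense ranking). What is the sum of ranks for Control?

34

Sorted (ascending): 71, 73, 75, 76, 77, 78, 80, 81, 81, 81
The 3 values of 81 share dense rank 8.
Remaining distinct values take the next consecutive integers.
Control values → pooled ranks: 73→2, 81→8, 80→7, 77→5, 76→4, 81→8
Rank sum = 2 + 8 + 7 + 5 + 4 + 8 = 34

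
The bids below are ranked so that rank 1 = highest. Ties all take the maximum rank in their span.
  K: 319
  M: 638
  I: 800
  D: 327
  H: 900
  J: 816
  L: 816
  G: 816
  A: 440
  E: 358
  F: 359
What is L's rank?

4

Sorted (descending): 900, 816, 816, 816, 800, 638, 440, 359, 358, 327, 319
The 3 values of 816 occupy positions 2–4 → each gets rank 4.
L has value 816 → rank 4.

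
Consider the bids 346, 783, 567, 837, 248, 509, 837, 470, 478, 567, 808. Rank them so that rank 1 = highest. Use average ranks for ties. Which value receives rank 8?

478

Sorted (descending): 837, 837, 808, 783, 567, 567, 509, 478, 470, 346, 248
The 2 values of 837 occupy positions 1–2 → average rank (1+2)/2 = 1.5.
The 2 values of 567 occupy positions 5–6 → average rank (5+6)/2 = 5.5.
Rank 8 → value 478.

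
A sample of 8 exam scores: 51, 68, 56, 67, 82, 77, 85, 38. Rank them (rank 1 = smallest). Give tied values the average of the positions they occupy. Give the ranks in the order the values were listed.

Sorted (ascending): 38, 51, 56, 67, 68, 77, 82, 85
No ties — each value takes its position as its rank.

2, 5, 3, 4, 7, 6, 8, 1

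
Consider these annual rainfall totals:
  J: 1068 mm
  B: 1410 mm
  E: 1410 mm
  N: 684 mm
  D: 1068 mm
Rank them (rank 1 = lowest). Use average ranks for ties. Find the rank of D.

2.5

Sorted (ascending): 684, 1068, 1068, 1410, 1410
The 2 values of 1068 occupy positions 2–3 → average rank (2+3)/2 = 2.5.
The 2 values of 1410 occupy positions 4–5 → average rank (4+5)/2 = 4.5.
D has value 1068 mm → rank 2.5.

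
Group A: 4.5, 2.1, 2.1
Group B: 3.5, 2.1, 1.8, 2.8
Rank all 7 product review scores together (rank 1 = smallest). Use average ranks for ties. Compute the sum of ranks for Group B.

Sorted (ascending): 1.8, 2.1, 2.1, 2.1, 2.8, 3.5, 4.5
The 3 values of 2.1 occupy positions 2–4 → average rank 3.
Group B values → pooled ranks: 3.5→6, 2.1→3, 1.8→1, 2.8→5
Rank sum = 6 + 3 + 1 + 5 = 15

15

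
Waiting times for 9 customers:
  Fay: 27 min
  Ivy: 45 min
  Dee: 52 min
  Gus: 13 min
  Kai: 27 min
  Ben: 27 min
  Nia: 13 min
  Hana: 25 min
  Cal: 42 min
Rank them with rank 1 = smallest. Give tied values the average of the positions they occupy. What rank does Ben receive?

Sorted (ascending): 13, 13, 25, 27, 27, 27, 42, 45, 52
The 2 values of 13 occupy positions 1–2 → average rank (1+2)/2 = 1.5.
The 3 values of 27 occupy positions 4–6 → average rank 5.
Ben has value 27 min → rank 5.

5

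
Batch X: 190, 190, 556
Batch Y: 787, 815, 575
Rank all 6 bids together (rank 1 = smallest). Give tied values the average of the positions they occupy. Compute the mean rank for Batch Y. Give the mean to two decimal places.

5.00

Sorted (ascending): 190, 190, 556, 575, 787, 815
The 2 values of 190 occupy positions 1–2 → average rank (1+2)/2 = 1.5.
Batch Y values → pooled ranks: 787→5, 815→6, 575→4
Mean rank = (5 + 6 + 4) / 3 = 5.00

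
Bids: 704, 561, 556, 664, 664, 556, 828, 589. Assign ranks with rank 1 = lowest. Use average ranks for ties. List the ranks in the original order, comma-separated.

7, 3, 1.5, 5.5, 5.5, 1.5, 8, 4

Sorted (ascending): 556, 556, 561, 589, 664, 664, 704, 828
The 2 values of 556 occupy positions 1–2 → average rank (1+2)/2 = 1.5.
The 2 values of 664 occupy positions 5–6 → average rank (5+6)/2 = 5.5.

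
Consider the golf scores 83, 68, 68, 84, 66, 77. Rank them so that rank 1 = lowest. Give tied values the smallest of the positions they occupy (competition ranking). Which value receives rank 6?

Sorted (ascending): 66, 68, 68, 77, 83, 84
The 2 values of 68 occupy positions 2–3 → each gets rank 2.
Rank 6 → value 84.

84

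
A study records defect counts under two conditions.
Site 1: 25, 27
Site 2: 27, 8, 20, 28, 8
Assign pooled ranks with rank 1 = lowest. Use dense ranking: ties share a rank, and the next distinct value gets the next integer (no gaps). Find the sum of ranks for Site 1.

Sorted (ascending): 8, 8, 20, 25, 27, 27, 28
The 2 values of 8 share dense rank 1.
The 2 values of 27 share dense rank 4.
Remaining distinct values take the next consecutive integers.
Site 1 values → pooled ranks: 25→3, 27→4
Rank sum = 3 + 4 = 7

7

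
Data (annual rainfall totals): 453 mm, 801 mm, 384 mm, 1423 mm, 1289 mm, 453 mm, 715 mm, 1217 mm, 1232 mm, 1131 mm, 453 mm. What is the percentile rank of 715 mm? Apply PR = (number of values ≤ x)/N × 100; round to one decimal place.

45.5

N = 11.
Strictly below 715: 4. Equal to 715: 1.
PR = 5/11 × 100 = 45.5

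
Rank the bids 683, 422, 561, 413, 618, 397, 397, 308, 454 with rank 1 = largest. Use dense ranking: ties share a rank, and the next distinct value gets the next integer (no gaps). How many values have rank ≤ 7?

8

Sorted (descending): 683, 618, 561, 454, 422, 413, 397, 397, 308
The 2 values of 397 share dense rank 7.
Remaining distinct values take the next consecutive integers.
Ranks ≤ 7: {1, 2, 3, 4, 5, 6, 7, 7} → 8 values.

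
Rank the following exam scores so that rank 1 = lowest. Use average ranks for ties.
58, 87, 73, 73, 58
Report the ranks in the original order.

1.5, 5, 3.5, 3.5, 1.5

Sorted (ascending): 58, 58, 73, 73, 87
The 2 values of 58 occupy positions 1–2 → average rank (1+2)/2 = 1.5.
The 2 values of 73 occupy positions 3–4 → average rank (3+4)/2 = 3.5.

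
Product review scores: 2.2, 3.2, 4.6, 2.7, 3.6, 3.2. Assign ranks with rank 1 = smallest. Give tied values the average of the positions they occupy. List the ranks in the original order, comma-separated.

1, 3.5, 6, 2, 5, 3.5

Sorted (ascending): 2.2, 2.7, 3.2, 3.2, 3.6, 4.6
The 2 values of 3.2 occupy positions 3–4 → average rank (3+4)/2 = 3.5.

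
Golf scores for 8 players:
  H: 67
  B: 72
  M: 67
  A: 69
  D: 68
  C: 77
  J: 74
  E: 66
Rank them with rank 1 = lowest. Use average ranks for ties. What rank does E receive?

1

Sorted (ascending): 66, 67, 67, 68, 69, 72, 74, 77
The 2 values of 67 occupy positions 2–3 → average rank (2+3)/2 = 2.5.
E has value 66 → rank 1.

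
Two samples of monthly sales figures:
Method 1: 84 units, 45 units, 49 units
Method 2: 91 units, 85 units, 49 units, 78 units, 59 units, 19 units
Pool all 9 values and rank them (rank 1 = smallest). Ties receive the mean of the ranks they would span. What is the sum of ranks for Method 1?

Sorted (ascending): 19, 45, 49, 49, 59, 78, 84, 85, 91
The 2 values of 49 occupy positions 3–4 → average rank (3+4)/2 = 3.5.
Method 1 values → pooled ranks: 84→7, 45→2, 49→3.5
Rank sum = 7 + 2 + 3.5 = 12.5

12.5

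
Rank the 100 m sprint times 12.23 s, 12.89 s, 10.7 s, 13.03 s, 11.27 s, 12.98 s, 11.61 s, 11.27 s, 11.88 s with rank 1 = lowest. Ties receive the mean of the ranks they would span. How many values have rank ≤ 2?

Sorted (ascending): 10.7, 11.27, 11.27, 11.61, 11.88, 12.23, 12.89, 12.98, 13.03
The 2 values of 11.27 occupy positions 2–3 → average rank (2+3)/2 = 2.5.
Ranks ≤ 2: {1} → 1 value.

1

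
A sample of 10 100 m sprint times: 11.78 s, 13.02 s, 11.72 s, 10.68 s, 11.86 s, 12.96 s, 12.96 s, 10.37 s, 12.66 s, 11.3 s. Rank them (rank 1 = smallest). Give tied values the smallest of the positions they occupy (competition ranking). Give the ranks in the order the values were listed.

5, 10, 4, 2, 6, 8, 8, 1, 7, 3

Sorted (ascending): 10.37, 10.68, 11.3, 11.72, 11.78, 11.86, 12.66, 12.96, 12.96, 13.02
The 2 values of 12.96 occupy positions 8–9 → each gets rank 8.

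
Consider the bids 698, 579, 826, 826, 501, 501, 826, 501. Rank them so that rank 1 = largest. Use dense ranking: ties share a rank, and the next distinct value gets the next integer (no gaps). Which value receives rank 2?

Sorted (descending): 826, 826, 826, 698, 579, 501, 501, 501
The 3 values of 826 share dense rank 1.
The 3 values of 501 share dense rank 4.
Remaining distinct values take the next consecutive integers.
Rank 2 → value 698.

698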